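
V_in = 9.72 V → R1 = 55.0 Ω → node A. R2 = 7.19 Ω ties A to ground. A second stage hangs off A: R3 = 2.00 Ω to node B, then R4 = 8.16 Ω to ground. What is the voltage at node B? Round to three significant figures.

Node A sees R2 in parallel with the series input of stage 2, R3 + R4 = 10.16 Ω.
Effective lower resistance at A: R2 ‖ 10.16 = 4.210 Ω.
First divider: V_A = V_in · 4.210/(55.0 + 4.210) = 0.6912 V.
Stage 2 is unloaded, so V_B = V_A · R4/(R3+R4) = 0.6912 × 8.16/10.16 = 0.5551 V.

V_B ≈ 0.555 V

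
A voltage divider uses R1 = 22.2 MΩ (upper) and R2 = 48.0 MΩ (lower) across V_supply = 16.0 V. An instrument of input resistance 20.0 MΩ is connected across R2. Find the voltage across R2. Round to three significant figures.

V_out ≈ 6.22 V

First combine the lower leg with the load: R2 ‖ R_L = 14.12 MΩ.
Now apply the divider: V_out = 16.0 × 0.3887 = 6.220 V.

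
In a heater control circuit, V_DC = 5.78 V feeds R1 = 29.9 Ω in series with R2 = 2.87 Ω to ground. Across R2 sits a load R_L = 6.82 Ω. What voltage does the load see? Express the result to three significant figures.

First combine the lower leg with the load: R2 ‖ R_L = 2.020 Ω.
Now apply the divider: V_out = 5.78 × 0.06328 = 0.3658 V.
(Unloaded it would be 0.506 V; the load pulls it down.)

V_out ≈ 0.366 V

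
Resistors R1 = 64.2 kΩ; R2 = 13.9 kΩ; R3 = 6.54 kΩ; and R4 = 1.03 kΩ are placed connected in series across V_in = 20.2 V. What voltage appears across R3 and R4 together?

V ≈ 1.78 V

ΣR = 64.2 + 13.9 + 6.54 + 1.03 = 85.67 kΩ.
R_{R3..R4} = 6.54 + 1.03 = 7.570 kΩ.
By the voltage-divider rule, V = 20.2 × 7.570/85.67 = 1.785 V.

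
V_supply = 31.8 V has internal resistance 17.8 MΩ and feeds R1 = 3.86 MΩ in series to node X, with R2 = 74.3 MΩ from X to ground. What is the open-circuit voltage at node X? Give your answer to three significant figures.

R1' = 17.8 + 3.86 = 21.66 MΩ (source resistance + R1).
V_th is the unloaded tap voltage: V_supply · R2/(R1'+R2) = 31.8 × 0.7743 = 24.62 V.

V_th ≈ 24.6 V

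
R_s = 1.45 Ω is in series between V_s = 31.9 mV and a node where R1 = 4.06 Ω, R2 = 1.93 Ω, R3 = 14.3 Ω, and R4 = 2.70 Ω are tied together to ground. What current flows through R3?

I ≈ 0.812 mA

Combine the parallel branches: R_p = (1/4.06 + 1/1.93 + 1/14.3 + 1/2.70)⁻¹ = 0.8301 Ω.
Node voltage V_A = V_s · R_p/(R_s + R_p) = 31.9 × 0.3641 = 11.61 mV.
I(R3) = V_A / R3 = 11.61/14.3 = 0.8121 mA.
(Equivalently: I_total = 13.99 mA, then current-divider fraction G_k/ΣG = 0.05805.)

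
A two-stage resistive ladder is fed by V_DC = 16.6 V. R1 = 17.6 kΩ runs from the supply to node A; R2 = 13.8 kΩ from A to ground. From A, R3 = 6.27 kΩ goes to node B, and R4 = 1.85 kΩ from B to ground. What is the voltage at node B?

The second stage (R3 + R4 = 8.120 kΩ) loads node A in parallel with R2.
R2 ‖ (R3+R4) = 5.112 kΩ.
V_A = 16.6 × 5.112/(17.6 + 5.112) = 3.736 V.
Stage 2 is unloaded, so V_B = V_A · R4/(R3+R4) = 3.736 × 1.85/8.120 = 0.8513 V.

V_B ≈ 0.851 V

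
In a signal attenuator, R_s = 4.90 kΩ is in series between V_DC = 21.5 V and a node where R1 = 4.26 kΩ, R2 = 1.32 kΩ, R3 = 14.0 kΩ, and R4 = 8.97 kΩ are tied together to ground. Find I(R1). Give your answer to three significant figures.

Parallel bank: R_p = 1/(1/4.26 + 1/1.32 + 1/14.0 + 1/8.97) = 0.8509 kΩ.
V_A = 21.5 × 0.8509/5.751 = 3.181 V.
Branch current I = V_A/R1 = 3.181/4.26 = 0.7467 mA.

I ≈ 0.747 mA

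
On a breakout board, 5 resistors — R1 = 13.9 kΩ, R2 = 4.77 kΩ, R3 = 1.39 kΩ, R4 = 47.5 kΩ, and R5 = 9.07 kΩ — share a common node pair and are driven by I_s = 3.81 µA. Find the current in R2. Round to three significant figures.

Total conductance ΣG = 1/13.9 + 1/4.77 + 1/1.39 + 1/47.5 + 1/9.07 = 1.132 (units of 1/kΩ).
Current divider: I(R2) = I_s · G_k/ΣG = 3.81 × (0.2096/1.132) = 3.81 × 0.1851 = 0.7054 µA.

I ≈ 0.705 µA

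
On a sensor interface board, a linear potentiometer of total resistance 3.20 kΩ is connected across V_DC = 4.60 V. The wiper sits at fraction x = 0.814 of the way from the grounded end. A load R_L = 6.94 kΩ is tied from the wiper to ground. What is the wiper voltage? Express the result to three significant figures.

The pot divides into 0.5952 kΩ above the wiper and 2.605 kΩ below.
R_L loads the lower segment: effective lower R = 1.894 kΩ.
V_out = 4.60 × 1.894/(0.5952 + 1.894) = 3.500 V.
(Unloaded: V_out = x·V_DC = 3.74 V.)

V_out ≈ 3.50 V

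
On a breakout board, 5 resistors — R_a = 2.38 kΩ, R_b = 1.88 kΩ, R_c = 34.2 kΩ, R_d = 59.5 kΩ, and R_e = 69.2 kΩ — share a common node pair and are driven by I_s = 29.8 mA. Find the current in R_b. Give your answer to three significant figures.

I ≈ 15.7 mA

Total conductance ΣG = 1/2.38 + 1/1.88 + 1/34.2 + 1/59.5 + 1/69.2 = 1.013 (units of 1/kΩ).
Current divider: I(R_b) = I_s · G_k/ΣG = 29.8 × (0.5319/1.013) = 29.8 × 0.5253 = 15.65 mA.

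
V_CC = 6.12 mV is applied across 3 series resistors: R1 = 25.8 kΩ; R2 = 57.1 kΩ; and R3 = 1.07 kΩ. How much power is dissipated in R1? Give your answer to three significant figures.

P ≈ 0.137 nW

The common current is I = 6.12/83.97 = 0.07288 µA.
P(R1) = I²·R1 = (0.07288)² × 25.8 = 0.1370 nW.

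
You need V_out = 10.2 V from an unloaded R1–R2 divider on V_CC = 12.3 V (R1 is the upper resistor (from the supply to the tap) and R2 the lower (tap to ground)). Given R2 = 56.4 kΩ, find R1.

V_out/V_CC = R2/(R1+R2) = 0.8293.
Rearranging, R1 = R2·(1−k)/k = 56.4 × 0.2059 = 11.61 kΩ.

R1 ≈ 11.6 kΩ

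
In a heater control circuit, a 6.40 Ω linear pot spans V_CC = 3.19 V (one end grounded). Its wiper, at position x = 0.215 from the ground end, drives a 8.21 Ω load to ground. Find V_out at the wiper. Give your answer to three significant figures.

The pot divides into 5.024 Ω above the wiper and 1.376 Ω below.
(x·R_p) ‖ R_L = 1.178 Ω.
V_out = 3.19 × 1.178/(5.024 + 1.178) = 0.6061 V.
(Unloaded: V_out = x·V_CC = 0.686 V.)

V_out ≈ 0.606 V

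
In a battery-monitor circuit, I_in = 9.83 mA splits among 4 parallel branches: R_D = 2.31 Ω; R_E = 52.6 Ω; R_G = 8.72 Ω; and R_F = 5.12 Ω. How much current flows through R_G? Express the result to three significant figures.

I ≈ 1.48 mA

Total conductance ΣG = 1/2.31 + 1/52.6 + 1/8.72 + 1/5.12 = 0.7619 (units of 1/Ω).
Current divider: I(R_G) = I_in · G_k/ΣG = 9.83 × (0.1147/0.7619) = 9.83 × 0.1505 = 1.480 mA.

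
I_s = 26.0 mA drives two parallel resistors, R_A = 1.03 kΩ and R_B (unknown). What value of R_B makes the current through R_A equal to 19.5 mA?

The fraction through R_A equals R_B/(R_A+R_B).
19.5/26.0 = R_B/(R_A + R_B) → R_B = R_A · (0.7500)/(1 − 0.7500) = 1.03 × 3.000 = 3.090 kΩ.

R_B ≈ 3.09 kΩ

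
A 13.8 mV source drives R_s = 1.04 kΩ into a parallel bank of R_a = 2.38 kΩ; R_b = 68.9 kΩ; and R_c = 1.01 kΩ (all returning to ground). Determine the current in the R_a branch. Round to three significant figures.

I ≈ 2.34 µA

Parallel bank: R_p = 1/(1/2.38 + 1/68.9 + 1/1.01) = 0.7019 kΩ.
V_A = 13.8 × 0.7019/1.742 = 5.561 mV.
I(R_a) = V_A / R_a = 5.561/2.38 = 2.336 µA.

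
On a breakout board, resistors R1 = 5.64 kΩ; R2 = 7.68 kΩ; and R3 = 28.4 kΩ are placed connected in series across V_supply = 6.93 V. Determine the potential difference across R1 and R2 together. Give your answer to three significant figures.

V ≈ 2.21 V

Total series resistance ΣR = 5.64 + 7.68 + 28.4 = 41.72 kΩ.
R_{R1..R2} = 5.64 + 7.68 = 13.32 kΩ.
Voltage divider: V = V_supply · (13.32 / 41.72) = 6.93 × 0.3193 = 2.213 V.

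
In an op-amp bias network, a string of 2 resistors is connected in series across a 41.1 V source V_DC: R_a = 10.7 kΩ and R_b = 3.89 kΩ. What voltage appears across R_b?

Series total: ΣR = 10.7 + 3.89 = 14.59 kΩ.
Voltage divider: V = V_DC · (3.890 / 14.59) = 41.1 × 0.2666 = 10.96 V.

V ≈ 11.0 V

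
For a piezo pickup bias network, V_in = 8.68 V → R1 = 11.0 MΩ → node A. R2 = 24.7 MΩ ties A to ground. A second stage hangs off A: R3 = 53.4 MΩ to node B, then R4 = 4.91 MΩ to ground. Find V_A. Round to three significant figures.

The second stage (R3 + R4 = 58.31 MΩ) loads node A in parallel with R2.
R2 ‖ (R3+R4) = 17.35 MΩ.
First divider: V_A = V_in · 17.35/(11.0 + 17.35) = 5.312 V.

V_A ≈ 5.31 V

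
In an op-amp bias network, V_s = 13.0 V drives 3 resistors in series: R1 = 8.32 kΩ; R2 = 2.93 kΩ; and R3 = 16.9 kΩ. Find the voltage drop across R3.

V ≈ 7.80 V

Total series resistance ΣR = 8.32 + 2.93 + 16.9 = 28.15 kΩ.
By the voltage-divider rule, V = 13.0 × 16.90/28.15 = 7.805 V.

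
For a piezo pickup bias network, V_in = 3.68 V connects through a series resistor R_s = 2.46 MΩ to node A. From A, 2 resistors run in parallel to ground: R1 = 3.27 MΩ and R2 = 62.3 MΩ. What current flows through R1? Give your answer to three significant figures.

Parallel bank: R_p = 1/(1/3.27 + 1/62.3) = 3.107 MΩ.
V_A by voltage divider: V_A = 3.68 × 3.107/(2.46 + 3.107) = 2.054 V.
Branch current I = V_A/R1 = 2.054/3.27 = 0.6281 µA.

I ≈ 0.628 µA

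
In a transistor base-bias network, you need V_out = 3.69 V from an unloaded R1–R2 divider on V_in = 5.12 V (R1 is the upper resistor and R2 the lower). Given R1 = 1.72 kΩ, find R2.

R2 ≈ 4.44 kΩ

V_out/V_in = R2/(R1+R2) = 0.7207.
R2 = R1 · 0.7207/(1 − 0.7207) = 4.438 kΩ.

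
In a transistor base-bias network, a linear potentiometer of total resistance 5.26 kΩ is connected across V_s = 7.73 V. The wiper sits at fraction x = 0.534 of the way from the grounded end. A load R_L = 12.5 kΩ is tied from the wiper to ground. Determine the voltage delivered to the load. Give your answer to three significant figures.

V_out ≈ 3.74 V

The pot divides into 2.451 kΩ above the wiper and 2.809 kΩ below.
(x·R_p) ‖ R_L = 2.293 kΩ.
V_out = 7.73 × 2.293/(2.451 + 2.293) = 3.737 V.
(Unloaded: V_out = x·V_s = 4.13 V.)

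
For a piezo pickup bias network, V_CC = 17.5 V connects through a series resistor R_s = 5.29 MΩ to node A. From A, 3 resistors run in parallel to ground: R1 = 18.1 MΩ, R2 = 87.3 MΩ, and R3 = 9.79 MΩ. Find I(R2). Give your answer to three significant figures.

Combine the parallel branches: R_p = (1/18.1 + 1/87.3 + 1/9.79)⁻¹ = 5.922 MΩ.
V_A = 17.5 × 5.922/11.21 = 9.244 V.
I(R2) = V_A / R2 = 9.244/87.3 = 0.1059 µA.

I ≈ 0.106 µA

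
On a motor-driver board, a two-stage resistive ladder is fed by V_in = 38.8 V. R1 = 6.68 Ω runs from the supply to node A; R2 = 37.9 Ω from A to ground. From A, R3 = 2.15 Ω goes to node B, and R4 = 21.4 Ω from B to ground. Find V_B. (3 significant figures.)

Node A sees R2 in parallel with the series input of stage 2, R3 + R4 = 23.55 Ω.
Effective lower resistance at A: R2 ‖ 23.55 = 14.52 Ω.
So V_A = 38.8 × 0.6850 = 26.58 V.
Stage 2 is unloaded, so V_B = V_A · R4/(R3+R4) = 26.58 × 21.4/23.55 = 24.15 V.

V_B ≈ 24.2 V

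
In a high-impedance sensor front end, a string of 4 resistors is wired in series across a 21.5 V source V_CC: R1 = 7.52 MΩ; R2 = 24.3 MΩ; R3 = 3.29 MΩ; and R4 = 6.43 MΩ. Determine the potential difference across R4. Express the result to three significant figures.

ΣR = 7.52 + 24.3 + 3.29 + 6.43 = 41.54 MΩ.
By the voltage-divider rule, V = 21.5 × 6.430/41.54 = 3.328 V.

V ≈ 3.33 V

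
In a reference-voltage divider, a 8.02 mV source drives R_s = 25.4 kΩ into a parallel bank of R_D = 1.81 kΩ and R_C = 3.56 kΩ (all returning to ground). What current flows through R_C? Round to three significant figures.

I ≈ 0.102 µA

Equivalent of the parallel group: R_p = 1.200 kΩ.
V_A = 8.02 × 1.200/26.60 = 0.3618 mV.
Branch current I = V_A/R_C = 0.3618/3.56 = 0.1016 µA.
(Check via current divider: I_total = 0.3015 µA; share G_k/ΣG = 0.3371 → same result.)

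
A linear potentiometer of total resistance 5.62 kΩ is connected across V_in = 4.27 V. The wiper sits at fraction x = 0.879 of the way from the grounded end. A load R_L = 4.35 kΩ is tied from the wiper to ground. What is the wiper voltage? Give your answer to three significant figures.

Lower segment x·R_p = 4.940 kΩ; upper segment (1−x)·R_p = 0.6800 kΩ.
R_L loads the lower segment: effective lower R = 2.313 kΩ.
Then V_out = V_in · 2.313/(0.6800 + 2.313) = 3.300 V.

V_out ≈ 3.30 V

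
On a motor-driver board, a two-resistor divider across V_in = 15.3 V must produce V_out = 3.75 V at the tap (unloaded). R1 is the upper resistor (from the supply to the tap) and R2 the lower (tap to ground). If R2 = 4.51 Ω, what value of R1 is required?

Required fraction k = V_out/V_in = 0.2451.
R1 = R2·(1/k − 1) = 4.51 × 3.080 = 13.89 Ω.

R1 ≈ 13.9 Ω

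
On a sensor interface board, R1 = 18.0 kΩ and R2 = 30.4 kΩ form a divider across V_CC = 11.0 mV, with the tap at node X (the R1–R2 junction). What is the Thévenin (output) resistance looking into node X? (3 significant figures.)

R_th ≈ 11.3 kΩ

Looking into X with the source shorted: R_th = R1·R2/(R1+R2) = 18.00 × 30.4/48.40 = 11.31 kΩ.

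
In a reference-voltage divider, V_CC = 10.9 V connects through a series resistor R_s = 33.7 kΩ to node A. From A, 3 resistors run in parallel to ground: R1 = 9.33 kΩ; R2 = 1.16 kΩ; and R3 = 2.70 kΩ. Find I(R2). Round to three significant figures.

Equivalent of the parallel group: R_p = 0.7465 kΩ.
V_A by voltage divider: V_A = 10.9 × 0.7465/(33.7 + 0.7465) = 0.2362 V.
I(R2) = V_A / R2 = 0.2362/1.16 = 0.2036 mA.

I ≈ 0.204 mA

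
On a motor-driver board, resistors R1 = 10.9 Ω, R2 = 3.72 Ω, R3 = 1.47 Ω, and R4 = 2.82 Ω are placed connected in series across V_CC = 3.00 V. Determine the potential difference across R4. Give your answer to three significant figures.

Series total: ΣR = 10.9 + 3.72 + 1.47 + 2.82 = 18.91 Ω.
V = V_CC · R/ΣR = 3.00 × 0.1491 = 0.4474 V.

V ≈ 0.447 V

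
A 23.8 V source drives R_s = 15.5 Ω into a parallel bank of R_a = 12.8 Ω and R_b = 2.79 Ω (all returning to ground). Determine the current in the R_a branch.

I ≈ 0.239 A

Combine the parallel branches: R_p = (1/12.8 + 1/2.79)⁻¹ = 2.291 Ω.
V_A = 23.8 × 2.291/17.79 = 3.064 V.
Branch current I = V_A/R_a = 3.064/12.8 = 0.2394 A.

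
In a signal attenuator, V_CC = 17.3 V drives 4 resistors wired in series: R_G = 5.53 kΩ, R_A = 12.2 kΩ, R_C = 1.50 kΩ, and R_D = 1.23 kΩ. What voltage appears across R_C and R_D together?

Total series resistance ΣR = 5.53 + 12.2 + 1.50 + 1.23 = 20.46 kΩ.
R_{R_C..R_D} = 1.50 + 1.23 = 2.730 kΩ.
Voltage divider: V = V_CC · (2.730 / 20.46) = 17.3 × 0.1334 = 2.308 V.

V ≈ 2.31 V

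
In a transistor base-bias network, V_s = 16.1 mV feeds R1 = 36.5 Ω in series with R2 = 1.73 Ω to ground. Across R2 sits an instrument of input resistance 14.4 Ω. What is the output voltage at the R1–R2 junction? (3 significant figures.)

V_out ≈ 0.654 mV

First combine the lower leg with the load: R2 ‖ R_L = 1.544 Ω.
Then V_out = V_s · R2'/(R1 + R2') = 16.1 × 1.544/38.04 = 0.6536 mV.
(Unloaded it would be 0.729 mV; the load pulls it down.)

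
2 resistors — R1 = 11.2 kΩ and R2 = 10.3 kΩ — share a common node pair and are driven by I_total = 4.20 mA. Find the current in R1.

I ≈ 2.01 mA

Two-branch current divider: I_k = I_total · R_other/(R_1 + R_2).
So I = 4.20 × 10.3/21.50 = 2.012 mA.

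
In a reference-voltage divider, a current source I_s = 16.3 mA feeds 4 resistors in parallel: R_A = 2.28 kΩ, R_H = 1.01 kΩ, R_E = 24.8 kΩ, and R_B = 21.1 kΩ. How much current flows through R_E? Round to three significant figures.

I ≈ 0.433 mA

Conductances: ΣG = 1/2.28 + 1/1.01 + 1/24.8 + 1/21.1 = 1.516 (1/kΩ).
R_E takes the fraction G_k/ΣG = 0.04032/1.516 = 0.02659, so I = 16.3 × 0.02659 = 0.4334 mA.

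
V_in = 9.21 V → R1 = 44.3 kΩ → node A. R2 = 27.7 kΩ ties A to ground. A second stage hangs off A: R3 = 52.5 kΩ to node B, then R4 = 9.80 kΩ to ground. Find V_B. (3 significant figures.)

V_B ≈ 0.438 V

Looking into the second stage from A: R3 + R4 = 62.30 kΩ appears in parallel with R2.
Effective lower resistance at A: R2 ‖ 62.30 = 19.17 kΩ.
First divider: V_A = V_in · 19.17/(44.3 + 19.17) = 2.782 V.
Stage 2 is unloaded, so V_B = V_A · R4/(R3+R4) = 2.782 × 9.80/62.30 = 0.4376 V.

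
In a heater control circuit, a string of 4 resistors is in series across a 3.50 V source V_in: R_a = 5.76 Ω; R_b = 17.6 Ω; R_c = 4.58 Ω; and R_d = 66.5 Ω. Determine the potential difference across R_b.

V ≈ 0.652 V

ΣR = 5.76 + 17.6 + 4.58 + 66.5 = 94.44 Ω.
Voltage divider: V = V_in · (17.60 / 94.44) = 3.50 × 0.1864 = 0.6523 V.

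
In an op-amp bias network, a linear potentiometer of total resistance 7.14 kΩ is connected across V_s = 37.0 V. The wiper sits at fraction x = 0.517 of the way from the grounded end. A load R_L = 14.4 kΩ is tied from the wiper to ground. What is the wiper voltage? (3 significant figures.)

V_out ≈ 17.0 V

Split the track: R_lower = x·R_p = 3.691 kΩ, R_upper = (1−x)·R_p = 3.449 kΩ.
(x·R_p) ‖ R_L = 2.938 kΩ.
V_out = 37.0 × 2.938/(3.449 + 2.938) = 17.02 V.
(Unloaded: V_out = x·V_s = 19.1 V.)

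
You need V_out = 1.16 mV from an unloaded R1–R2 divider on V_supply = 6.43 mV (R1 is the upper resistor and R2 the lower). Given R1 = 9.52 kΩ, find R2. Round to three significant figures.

R2 ≈ 2.10 kΩ

The divider ratio is R2/(R1+R2) = 1.16/6.43 = 0.1804.
R2 = R1 · 0.1804/(1 − 0.1804) = 2.095 kΩ.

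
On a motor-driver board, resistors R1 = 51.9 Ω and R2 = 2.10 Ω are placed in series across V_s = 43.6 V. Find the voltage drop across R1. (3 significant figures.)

ΣR = 51.9 + 2.10 = 54.00 Ω.
Voltage divider: V = V_s · (51.90 / 54.00) = 43.6 × 0.9611 = 41.90 V.

V ≈ 41.9 V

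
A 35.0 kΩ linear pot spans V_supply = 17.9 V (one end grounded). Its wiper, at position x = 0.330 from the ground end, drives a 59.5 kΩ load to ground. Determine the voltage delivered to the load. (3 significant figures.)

The pot divides into 23.45 kΩ above the wiper and 11.55 kΩ below.
(x·R_p) ‖ R_L = 9.672 kΩ.
Loaded-divider output: V_out = 17.9 × 0.2920 = 5.227 V.

V_out ≈ 5.23 V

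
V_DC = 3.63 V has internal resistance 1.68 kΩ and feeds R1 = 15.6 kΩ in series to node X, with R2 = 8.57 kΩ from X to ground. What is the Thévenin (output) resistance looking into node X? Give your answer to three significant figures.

R1' = 1.68 + 15.6 = 17.28 kΩ (source resistance + R1).
Looking into X with the source shorted: R_th = R1'·R2/(R1'+R2) = 17.28 × 8.57/25.85 = 5.729 kΩ.

R_th ≈ 5.73 kΩ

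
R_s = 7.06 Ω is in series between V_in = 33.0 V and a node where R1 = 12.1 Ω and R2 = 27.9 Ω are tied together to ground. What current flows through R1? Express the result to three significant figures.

I ≈ 1.49 A

Parallel bank: R_p = 1/(1/12.1 + 1/27.9) = 8.440 Ω.
V_A by voltage divider: V_A = 33.0 × 8.440/(7.06 + 8.440) = 17.97 V.
I(R1) = V_A / R1 = 17.97/12.1 = 1.485 A.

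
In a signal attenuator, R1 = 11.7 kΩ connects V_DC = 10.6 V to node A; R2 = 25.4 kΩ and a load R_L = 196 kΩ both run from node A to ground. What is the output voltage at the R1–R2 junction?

V_out ≈ 6.97 V

R2 ‖ R_L = (25.4 × 196)/(25.4 + 196) = 22.49 kΩ.
Now apply the divider: V_out = 10.6 × 0.6578 = 6.972 V.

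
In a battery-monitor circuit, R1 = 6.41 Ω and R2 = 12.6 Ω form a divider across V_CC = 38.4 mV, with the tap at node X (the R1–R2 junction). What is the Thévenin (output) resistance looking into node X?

With V_CC suppressed (replaced by a short), R_th = R1 ‖ R2 = (6.410 × 12.6)/(6.410 + 12.6) = 4.249 Ω.

R_th ≈ 4.25 Ω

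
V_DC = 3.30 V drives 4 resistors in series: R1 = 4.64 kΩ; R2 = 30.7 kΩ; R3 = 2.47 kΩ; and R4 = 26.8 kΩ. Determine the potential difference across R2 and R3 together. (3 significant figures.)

ΣR = 4.64 + 30.7 + 2.47 + 26.8 = 64.61 kΩ.
R_{R2..R3} = 30.7 + 2.47 = 33.17 kΩ.
V = V_DC · R/ΣR = 3.30 × 0.5134 = 1.694 V.

V ≈ 1.69 V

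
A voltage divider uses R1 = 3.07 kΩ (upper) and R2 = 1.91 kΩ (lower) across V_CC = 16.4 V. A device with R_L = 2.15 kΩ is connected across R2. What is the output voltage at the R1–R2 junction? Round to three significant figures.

The load sits in parallel with R2, giving an effective lower resistance R2' = R2·R_L/(R2+R_L) = 1.011 kΩ.
Then V_out = V_CC · R2'/(R1 + R2') = 16.4 × 1.011/4.081 = 4.064 V.

V_out ≈ 4.06 V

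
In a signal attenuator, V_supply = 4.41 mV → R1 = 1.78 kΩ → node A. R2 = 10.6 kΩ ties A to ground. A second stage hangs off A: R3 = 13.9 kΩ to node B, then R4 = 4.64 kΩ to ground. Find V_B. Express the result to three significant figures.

Looking into the second stage from A: R3 + R4 = 18.54 kΩ appears in parallel with R2.
Effective lower resistance at A: R2 ‖ 18.54 = 6.744 kΩ.
So V_A = 4.41 × 0.7912 = 3.489 mV.
Then the unloaded second divider: V_B = V_A × R4/(R3+R4) = 3.489 × 0.2503 = 0.8732 mV.

V_B ≈ 0.873 mV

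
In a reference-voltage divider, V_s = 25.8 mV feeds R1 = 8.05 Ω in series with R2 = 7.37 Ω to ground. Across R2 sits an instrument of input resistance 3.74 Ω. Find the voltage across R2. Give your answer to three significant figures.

V_out ≈ 6.08 mV

The load sits in parallel with R2, giving an effective lower resistance R2' = R2·R_L/(R2+R_L) = 2.481 Ω.
Then V_out = V_s · R2'/(R1 + R2') = 25.8 × 2.481/10.53 = 6.078 mV.
(Unloaded it would be 12.3 mV; the load pulls it down.)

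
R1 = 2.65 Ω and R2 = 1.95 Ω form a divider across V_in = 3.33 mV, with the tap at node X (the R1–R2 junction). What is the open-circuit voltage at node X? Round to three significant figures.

V_th ≈ 1.41 mV

Open-circuit (no load on X): V_th = V_in · R2/(R1 + R2) = 3.33 × 1.95/(2.650 + 1.95) = 1.412 mV.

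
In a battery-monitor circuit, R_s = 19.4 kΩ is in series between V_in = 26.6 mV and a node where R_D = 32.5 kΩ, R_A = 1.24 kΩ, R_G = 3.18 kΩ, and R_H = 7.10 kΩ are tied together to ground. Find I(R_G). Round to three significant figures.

Parallel bank: R_p = 1/(1/32.5 + 1/1.24 + 1/3.18 + 1/7.10) = 0.7737 kΩ.
Node voltage V_A = V_in · R_p/(R_s + R_p) = 26.6 × 0.03835 = 1.020 mV.
I(R_G) = V_A / R_G = 1.020/3.18 = 0.3208 µA.
(Equivalently: I_total = 1.319 µA, then current-divider fraction G_k/ΣG = 0.2433.)

I ≈ 0.321 µA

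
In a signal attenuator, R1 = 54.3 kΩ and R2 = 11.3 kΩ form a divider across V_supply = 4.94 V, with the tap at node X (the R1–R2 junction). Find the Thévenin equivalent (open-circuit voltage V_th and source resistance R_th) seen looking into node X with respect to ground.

V_th ≈ 0.851 V, R_th ≈ 9.35 kΩ

V_th is the unloaded tap voltage: V_supply · R2/(R1+R2) = 4.94 × 0.1723 = 0.8509 V.
With V_supply suppressed (replaced by a short), R_th = R1 ‖ R2 = (54.30 × 11.3)/(54.30 + 11.3) = 9.354 kΩ.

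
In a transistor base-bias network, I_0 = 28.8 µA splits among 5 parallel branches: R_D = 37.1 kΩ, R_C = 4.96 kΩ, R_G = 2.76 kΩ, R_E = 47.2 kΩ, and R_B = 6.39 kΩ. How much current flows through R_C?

I ≈ 7.55 µA

ΣG = 1/37.1 + 1/4.96 + 1/2.76 + 1/47.2 + 1/6.39 = 0.7686.
Current divider: I(R_C) = I_0 · G_k/ΣG = 28.8 × (0.2016/0.7686) = 28.8 × 0.2623 = 7.555 µA.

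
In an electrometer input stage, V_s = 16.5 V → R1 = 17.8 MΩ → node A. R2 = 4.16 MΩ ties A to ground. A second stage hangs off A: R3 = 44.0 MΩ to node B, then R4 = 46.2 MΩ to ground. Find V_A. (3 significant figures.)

The second stage (R3 + R4 = 90.20 MΩ) loads node A in parallel with R2.
R2 ‖ (R3+R4) = 3.977 MΩ.
So V_A = 16.5 × 0.1826 = 3.013 V.

V_A ≈ 3.01 V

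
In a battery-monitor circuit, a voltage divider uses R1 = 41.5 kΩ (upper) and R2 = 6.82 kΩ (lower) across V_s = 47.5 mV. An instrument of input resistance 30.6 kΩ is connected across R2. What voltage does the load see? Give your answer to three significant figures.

R2 ‖ R_L = (6.82 × 30.6)/(6.82 + 30.6) = 5.577 kΩ.
Voltage divider with the loaded lower leg: V_out = 47.5 × 5.577/(41.5 + 5.577) = 47.5 × 0.1185 = 5.627 mV.
(Unloaded it would be 6.70 mV; the load pulls it down.)

V_out ≈ 5.63 mV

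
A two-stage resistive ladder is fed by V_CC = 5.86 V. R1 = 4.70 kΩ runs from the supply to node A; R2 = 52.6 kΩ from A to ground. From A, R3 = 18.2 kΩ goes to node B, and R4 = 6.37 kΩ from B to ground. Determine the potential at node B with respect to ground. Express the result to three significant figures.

The second stage (R3 + R4 = 24.57 kΩ) loads node A in parallel with R2.
Effective lower resistance at A: R2 ‖ 24.57 = 16.75 kΩ.
So V_A = 5.86 × 0.7809 = 4.576 V.
Stage 2 is unloaded, so V_B = V_A · R4/(R3+R4) = 4.576 × 6.37/24.57 = 1.186 V.

V_B ≈ 1.19 V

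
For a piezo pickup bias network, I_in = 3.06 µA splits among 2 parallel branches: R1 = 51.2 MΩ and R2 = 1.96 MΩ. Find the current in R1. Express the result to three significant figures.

Two-branch current divider: I_k = I_in · R_other/(R_1 + R_2).
So I = 3.06 × 1.96/53.16 = 0.1128 µA.

I ≈ 0.113 µA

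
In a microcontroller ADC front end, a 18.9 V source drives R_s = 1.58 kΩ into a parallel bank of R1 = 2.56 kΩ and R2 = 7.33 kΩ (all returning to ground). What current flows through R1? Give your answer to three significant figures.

Combine the parallel branches: R_p = (1/2.56 + 1/7.33)⁻¹ = 1.897 kΩ.
V_A by voltage divider: V_A = 18.9 × 1.897/(1.58 + 1.897) = 10.31 V.
I(R1) = V_A / R1 = 10.31/2.56 = 4.028 mA.
(Check via current divider: I_total = 5.435 mA; share G_k/ΣG = 0.7412 → same result.)

I ≈ 4.03 mA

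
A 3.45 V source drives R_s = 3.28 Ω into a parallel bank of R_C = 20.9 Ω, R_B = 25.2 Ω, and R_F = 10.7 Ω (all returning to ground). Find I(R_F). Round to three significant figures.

I ≈ 0.202 A

Combine the parallel branches: R_p = (1/20.9 + 1/25.2 + 1/10.7)⁻¹ = 5.525 Ω.
V_A by voltage divider: V_A = 3.45 × 5.525/(3.28 + 5.525) = 2.165 V.
Branch current I = V_A/R_F = 2.165/10.7 = 0.2023 A.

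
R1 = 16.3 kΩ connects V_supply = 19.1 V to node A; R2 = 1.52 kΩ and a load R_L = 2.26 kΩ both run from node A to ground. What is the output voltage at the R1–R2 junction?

V_out ≈ 1.01 V

First combine the lower leg with the load: R2 ‖ R_L = 0.9088 kΩ.
Then V_out = V_supply · R2'/(R1 + R2') = 19.1 × 0.9088/17.21 = 1.009 V.
(Unloaded it would be 1.63 V; the load pulls it down.)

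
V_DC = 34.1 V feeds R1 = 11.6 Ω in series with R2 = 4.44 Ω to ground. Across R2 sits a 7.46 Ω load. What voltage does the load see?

The load sits in parallel with R2, giving an effective lower resistance R2' = R2·R_L/(R2+R_L) = 2.783 Ω.
Now apply the divider: V_out = 34.1 × 0.1935 = 6.599 V.

V_out ≈ 6.60 V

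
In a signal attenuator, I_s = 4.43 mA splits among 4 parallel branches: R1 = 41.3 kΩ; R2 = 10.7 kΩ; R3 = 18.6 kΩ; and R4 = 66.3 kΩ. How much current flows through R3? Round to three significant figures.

I ≈ 1.28 mA

Conductances: ΣG = 1/41.3 + 1/10.7 + 1/18.6 + 1/66.3 = 0.1865 (1/kΩ).
Current divider: I(R3) = I_s · G_k/ΣG = 4.43 × (0.05376/0.1865) = 4.43 × 0.2882 = 1.277 mA.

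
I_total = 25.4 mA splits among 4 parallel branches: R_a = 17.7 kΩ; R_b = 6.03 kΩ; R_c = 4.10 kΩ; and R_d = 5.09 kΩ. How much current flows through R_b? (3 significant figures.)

ΣG = 1/17.7 + 1/6.03 + 1/4.10 + 1/5.09 = 0.6627.
By the current-divider rule, I = I_total · G_k/ΣG = 25.4 × 0.2502 = 6.356 mA.

I ≈ 6.36 mA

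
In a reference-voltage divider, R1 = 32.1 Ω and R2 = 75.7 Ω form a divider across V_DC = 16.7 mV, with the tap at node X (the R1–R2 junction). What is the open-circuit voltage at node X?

Open-circuit (no load on X): V_th = V_DC · R2/(R1 + R2) = 16.7 × 75.7/(32.10 + 75.7) = 11.73 mV.

V_th ≈ 11.7 mV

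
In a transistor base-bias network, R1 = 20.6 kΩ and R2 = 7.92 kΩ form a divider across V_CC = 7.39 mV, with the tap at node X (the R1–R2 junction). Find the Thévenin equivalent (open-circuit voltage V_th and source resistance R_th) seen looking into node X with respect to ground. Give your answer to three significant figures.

V_th is the unloaded tap voltage: V_CC · R2/(R1+R2) = 7.39 × 0.2777 = 2.052 mV.
With V_CC suppressed (replaced by a short), R_th = R1 ‖ R2 = (20.60 × 7.92)/(20.60 + 7.92) = 5.721 kΩ.

V_th ≈ 2.05 mV, R_th ≈ 5.72 kΩ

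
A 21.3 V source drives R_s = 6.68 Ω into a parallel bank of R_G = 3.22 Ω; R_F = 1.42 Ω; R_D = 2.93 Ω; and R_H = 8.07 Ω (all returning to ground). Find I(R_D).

Parallel bank: R_p = 1/(1/3.22 + 1/1.42 + 1/2.93 + 1/8.07) = 0.6757 Ω.
V_A = 21.3 × 0.6757/7.356 = 1.957 V.
Branch current I = V_A/R_D = 1.957/2.93 = 0.6678 A.
(Equivalently: I_total = 2.896 A, then current-divider fraction G_k/ΣG = 0.2306.)

I ≈ 0.668 A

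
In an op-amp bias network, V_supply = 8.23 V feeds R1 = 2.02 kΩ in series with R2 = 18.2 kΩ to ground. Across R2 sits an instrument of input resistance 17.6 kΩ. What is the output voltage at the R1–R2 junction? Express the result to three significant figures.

First combine the lower leg with the load: R2 ‖ R_L = 8.947 kΩ.
Voltage divider with the loaded lower leg: V_out = 8.23 × 8.947/(2.02 + 8.947) = 8.23 × 0.8158 = 6.714 V.

V_out ≈ 6.71 V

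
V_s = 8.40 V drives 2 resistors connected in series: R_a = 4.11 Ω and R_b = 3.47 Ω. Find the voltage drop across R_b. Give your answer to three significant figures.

Series total: ΣR = 4.11 + 3.47 = 7.580 Ω.
V = V_s · R/ΣR = 8.40 × 0.4578 = 3.845 V.

V ≈ 3.85 V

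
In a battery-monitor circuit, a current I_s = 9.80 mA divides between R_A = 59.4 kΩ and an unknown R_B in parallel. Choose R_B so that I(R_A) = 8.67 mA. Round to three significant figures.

R_B ≈ 456 kΩ

In a two-way split, I_A/I_s = R_B/(R_A + R_B).
With f = 0.8847, R_B = R_A · f/(1−f) = 59.4 × 7.673 = 455.8 kΩ.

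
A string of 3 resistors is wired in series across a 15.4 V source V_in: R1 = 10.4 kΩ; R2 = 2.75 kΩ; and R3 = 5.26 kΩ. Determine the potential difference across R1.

Series total: ΣR = 10.4 + 2.75 + 5.26 = 18.41 kΩ.
Voltage divider: V = V_in · (10.40 / 18.41) = 15.4 × 0.5649 = 8.700 V.

V ≈ 8.70 V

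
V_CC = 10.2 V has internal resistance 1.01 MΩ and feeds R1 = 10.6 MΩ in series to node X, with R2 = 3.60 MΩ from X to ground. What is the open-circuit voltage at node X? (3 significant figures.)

R1' = 1.01 + 10.6 = 11.61 MΩ (source resistance + R1).
Open-circuit (no load on X): V_th = V_CC · R2/(R1' + R2) = 10.2 × 3.60/(11.61 + 3.60) = 2.414 V.

V_th ≈ 2.41 V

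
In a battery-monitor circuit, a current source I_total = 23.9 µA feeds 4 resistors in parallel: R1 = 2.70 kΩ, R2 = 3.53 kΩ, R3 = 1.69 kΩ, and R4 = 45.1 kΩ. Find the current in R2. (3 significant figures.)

I ≈ 5.34 µA

ΣG = 1/2.70 + 1/3.53 + 1/1.69 + 1/45.1 = 1.268.
By the current-divider rule, I = I_total · G_k/ΣG = 23.9 × 0.2235 = 5.341 µA.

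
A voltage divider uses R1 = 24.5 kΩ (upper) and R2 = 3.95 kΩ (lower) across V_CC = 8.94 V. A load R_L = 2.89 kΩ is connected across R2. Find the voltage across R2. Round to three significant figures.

R2 ‖ R_L = (3.95 × 2.89)/(3.95 + 2.89) = 1.669 kΩ.
Then V_out = V_CC · R2'/(R1 + R2') = 8.94 × 1.669/26.17 = 0.5702 V.

V_out ≈ 0.570 V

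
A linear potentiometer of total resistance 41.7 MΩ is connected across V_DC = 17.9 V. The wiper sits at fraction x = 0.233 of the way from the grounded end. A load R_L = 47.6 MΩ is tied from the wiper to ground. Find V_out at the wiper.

V_out ≈ 3.61 V

Lower segment x·R_p = 9.716 MΩ; upper segment (1−x)·R_p = 31.98 MΩ.
(x·R_p) ‖ R_L = 8.069 MΩ.
Loaded-divider output: V_out = 17.9 × 0.2015 = 3.606 V.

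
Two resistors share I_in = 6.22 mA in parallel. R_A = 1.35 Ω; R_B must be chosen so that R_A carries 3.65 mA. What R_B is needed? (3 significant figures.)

R_B ≈ 1.92 Ω

In a two-way split, I_A/I_in = R_B/(R_A + R_B).
3.65/6.22 = R_B/(R_A + R_B) → R_B = R_A · (0.5868)/(1 − 0.5868) = 1.35 × 1.420 = 1.917 Ω.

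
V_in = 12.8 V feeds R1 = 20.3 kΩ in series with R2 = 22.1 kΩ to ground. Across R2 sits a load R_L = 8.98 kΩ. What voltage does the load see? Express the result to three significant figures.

V_out ≈ 3.06 V

First combine the lower leg with the load: R2 ‖ R_L = 6.385 kΩ.
Then V_out = V_in · R2'/(R1 + R2') = 12.8 × 6.385/26.69 = 3.063 V.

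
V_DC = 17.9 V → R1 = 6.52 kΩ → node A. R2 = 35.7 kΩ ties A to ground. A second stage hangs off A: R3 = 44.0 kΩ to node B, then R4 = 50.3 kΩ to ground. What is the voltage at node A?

The second stage (R3 + R4 = 94.30 kΩ) loads node A in parallel with R2.
R2 ‖ (R3+R4) = 25.90 kΩ.
So V_A = 17.9 × 0.7989 = 14.30 V.

V_A ≈ 14.3 V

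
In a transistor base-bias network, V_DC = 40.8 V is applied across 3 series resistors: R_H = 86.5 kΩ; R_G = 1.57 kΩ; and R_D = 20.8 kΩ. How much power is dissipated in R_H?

P ≈ 12.1 mW

The common current is I = 40.8/108.9 = 0.3748 mA.
P = I²R = 0.1404 × 86.5 = 12.15 mW.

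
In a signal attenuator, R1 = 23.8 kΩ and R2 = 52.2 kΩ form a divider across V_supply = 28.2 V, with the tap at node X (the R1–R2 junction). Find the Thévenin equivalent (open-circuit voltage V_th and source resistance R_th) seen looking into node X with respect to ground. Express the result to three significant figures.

V_th ≈ 19.4 V, R_th ≈ 16.3 kΩ

With X open, the divider is unloaded: V_th = 28.2 × 52.2/76.00 = 19.37 V.
Zeroing V_supply shorts the top of R1 to ground, so R_th = R1 ‖ R2 = 16.35 kΩ.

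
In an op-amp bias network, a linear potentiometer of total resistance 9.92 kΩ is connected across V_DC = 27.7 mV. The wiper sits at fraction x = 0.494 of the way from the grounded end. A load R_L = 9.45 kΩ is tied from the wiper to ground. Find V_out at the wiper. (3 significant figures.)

Lower segment x·R_p = 4.900 kΩ; upper segment (1−x)·R_p = 5.020 kΩ.
R_L loads the lower segment: effective lower R = 3.227 kΩ.
V_out = 27.7 × 3.227/(5.020 + 3.227) = 10.84 mV.

V_out ≈ 10.8 mV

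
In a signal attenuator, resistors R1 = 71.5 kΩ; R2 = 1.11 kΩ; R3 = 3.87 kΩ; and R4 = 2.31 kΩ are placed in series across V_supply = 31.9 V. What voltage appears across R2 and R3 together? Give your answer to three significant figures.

V ≈ 2.02 V

Total series resistance ΣR = 71.5 + 1.11 + 3.87 + 2.31 = 78.79 kΩ.
R_{R2..R3} = 1.11 + 3.87 = 4.980 kΩ.
V = V_supply · R/ΣR = 31.9 × 0.06321 = 2.016 V.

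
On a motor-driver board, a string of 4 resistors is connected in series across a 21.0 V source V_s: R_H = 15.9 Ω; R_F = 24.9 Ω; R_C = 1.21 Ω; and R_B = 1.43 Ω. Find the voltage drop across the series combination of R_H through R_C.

V ≈ 20.3 V

ΣR = 15.9 + 24.9 + 1.21 + 1.43 = 43.44 Ω.
R_{R_H..R_C} = 15.9 + 24.9 + 1.21 = 42.01 Ω.
V = V_s · R/ΣR = 21.0 × 0.9671 = 20.31 V.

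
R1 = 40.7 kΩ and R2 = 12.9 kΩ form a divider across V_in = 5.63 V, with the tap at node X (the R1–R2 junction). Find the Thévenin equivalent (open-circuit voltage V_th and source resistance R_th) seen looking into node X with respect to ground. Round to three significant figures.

V_th ≈ 1.35 V, R_th ≈ 9.80 kΩ

Open-circuit (no load on X): V_th = V_in · R2/(R1 + R2) = 5.63 × 12.9/(40.70 + 12.9) = 1.355 V.
Looking into X with the source shorted: R_th = R1·R2/(R1+R2) = 40.70 × 12.9/53.60 = 9.795 kΩ.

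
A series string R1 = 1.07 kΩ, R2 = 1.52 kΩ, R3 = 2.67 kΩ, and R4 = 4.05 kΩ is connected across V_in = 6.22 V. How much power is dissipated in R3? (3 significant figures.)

P ≈ 1.19 mW

ΣR = 9.310 kΩ → I = 6.22/9.310 = 0.6681 mA.
P(R3) = I²·R3 = (0.6681)² × 2.67 = 1.192 mW.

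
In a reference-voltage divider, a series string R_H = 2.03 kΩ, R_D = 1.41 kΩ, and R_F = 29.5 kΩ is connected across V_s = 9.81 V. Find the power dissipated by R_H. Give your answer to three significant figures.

P ≈ 0.180 mW

The common current is I = 9.81/32.94 = 0.2978 mA.
P(R_H) = I²·R_H = (0.2978)² × 2.03 = 0.1800 mW.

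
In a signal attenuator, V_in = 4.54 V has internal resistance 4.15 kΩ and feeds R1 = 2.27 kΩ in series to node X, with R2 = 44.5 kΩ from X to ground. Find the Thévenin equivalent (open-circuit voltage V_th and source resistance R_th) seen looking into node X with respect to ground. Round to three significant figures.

V_th ≈ 3.97 V, R_th ≈ 5.61 kΩ

R1' = 4.15 + 2.27 = 6.420 kΩ (source resistance + R1).
With X open, the divider is unloaded: V_th = 4.54 × 44.5/50.92 = 3.968 V.
With V_in suppressed (replaced by a short), R_th = R1' ‖ R2 = (6.420 × 44.5)/(6.420 + 44.5) = 5.611 kΩ.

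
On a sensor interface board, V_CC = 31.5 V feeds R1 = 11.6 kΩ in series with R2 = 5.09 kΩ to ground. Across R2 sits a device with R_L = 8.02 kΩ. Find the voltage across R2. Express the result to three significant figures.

The load sits in parallel with R2, giving an effective lower resistance R2' = R2·R_L/(R2+R_L) = 3.114 kΩ.
Now apply the divider: V_out = 31.5 × 0.2116 = 6.666 V.
(Unloaded it would be 9.61 V; the load pulls it down.)

V_out ≈ 6.67 V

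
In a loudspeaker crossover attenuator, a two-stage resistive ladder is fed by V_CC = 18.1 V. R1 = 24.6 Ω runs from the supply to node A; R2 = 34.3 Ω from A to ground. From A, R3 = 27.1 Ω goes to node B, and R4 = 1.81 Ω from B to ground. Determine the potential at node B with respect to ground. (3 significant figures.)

V_B ≈ 0.441 V

The second stage (R3 + R4 = 28.91 Ω) loads node A in parallel with R2.
Effective lower resistance at A: R2 ‖ 28.91 = 15.69 Ω.
So V_A = 18.1 × 0.3894 = 7.048 V.
Then the unloaded second divider: V_B = V_A × R4/(R3+R4) = 7.048 × 0.06261 = 0.4413 V.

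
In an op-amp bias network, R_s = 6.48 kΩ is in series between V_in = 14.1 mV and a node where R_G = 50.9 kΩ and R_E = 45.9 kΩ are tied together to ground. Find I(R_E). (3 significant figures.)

Parallel bank: R_p = 1/(1/50.9 + 1/45.9) = 24.14 kΩ.
Node voltage V_A = V_in · R_p/(R_s + R_p) = 14.1 × 0.7883 = 11.12 mV.
I(R_E) = V_A / R_E = 11.12/45.9 = 0.2422 µA.
(Check via current divider: I_total = 0.4606 µA; share G_k/ΣG = 0.5258 → same result.)

I ≈ 0.242 µA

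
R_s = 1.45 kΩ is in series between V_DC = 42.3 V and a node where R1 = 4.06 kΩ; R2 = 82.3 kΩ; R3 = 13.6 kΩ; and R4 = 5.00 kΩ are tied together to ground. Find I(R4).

I ≈ 4.78 mA

Combine the parallel branches: R_p = (1/4.06 + 1/82.3 + 1/13.6 + 1/5.00)⁻¹ = 1.880 kΩ.
V_A = 42.3 × 1.880/3.330 = 23.88 V.
Branch current I = V_A/R4 = 23.88/5.00 = 4.776 mA.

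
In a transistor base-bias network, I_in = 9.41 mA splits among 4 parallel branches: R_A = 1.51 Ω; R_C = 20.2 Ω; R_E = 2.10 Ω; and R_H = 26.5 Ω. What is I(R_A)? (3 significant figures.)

Total conductance ΣG = 1/1.51 + 1/20.2 + 1/2.10 + 1/26.5 = 1.226 (units of 1/Ω).
Current divider: I(R_A) = I_in · G_k/ΣG = 9.41 × (0.6623/1.226) = 9.41 × 0.5403 = 5.084 mA.

I ≈ 5.08 mA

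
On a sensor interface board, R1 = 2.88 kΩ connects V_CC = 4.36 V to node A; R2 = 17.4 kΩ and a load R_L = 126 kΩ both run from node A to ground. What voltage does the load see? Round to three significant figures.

The load sits in parallel with R2, giving an effective lower resistance R2' = R2·R_L/(R2+R_L) = 15.29 kΩ.
Then V_out = V_CC · R2'/(R1 + R2') = 4.36 × 15.29/18.17 = 3.669 V.

V_out ≈ 3.67 V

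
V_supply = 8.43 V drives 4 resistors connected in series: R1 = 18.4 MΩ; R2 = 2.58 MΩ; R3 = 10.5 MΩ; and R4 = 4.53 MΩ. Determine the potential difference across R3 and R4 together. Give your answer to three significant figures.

ΣR = 18.4 + 2.58 + 10.5 + 4.53 = 36.01 MΩ.
R_{R3..R4} = 10.5 + 4.53 = 15.03 MΩ.
V = V_supply · R/ΣR = 8.43 × 0.4174 = 3.519 V.

V ≈ 3.52 V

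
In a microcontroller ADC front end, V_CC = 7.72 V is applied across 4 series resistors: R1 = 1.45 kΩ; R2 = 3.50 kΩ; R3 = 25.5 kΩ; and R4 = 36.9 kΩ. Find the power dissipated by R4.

The common current is I = 7.72/67.35 = 0.1146 mA.
P = I²R = 0.01314 × 36.9 = 0.4848 mW.

P ≈ 0.485 mW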